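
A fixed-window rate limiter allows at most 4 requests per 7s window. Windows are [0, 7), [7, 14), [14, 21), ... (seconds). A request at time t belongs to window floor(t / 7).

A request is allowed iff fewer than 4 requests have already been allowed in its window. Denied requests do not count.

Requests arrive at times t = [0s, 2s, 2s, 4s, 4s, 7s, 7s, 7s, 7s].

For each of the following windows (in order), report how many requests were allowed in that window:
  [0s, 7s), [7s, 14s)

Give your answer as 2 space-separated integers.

Answer: 4 4

Derivation:
Processing requests:
  req#1 t=0s (window 0): ALLOW
  req#2 t=2s (window 0): ALLOW
  req#3 t=2s (window 0): ALLOW
  req#4 t=4s (window 0): ALLOW
  req#5 t=4s (window 0): DENY
  req#6 t=7s (window 1): ALLOW
  req#7 t=7s (window 1): ALLOW
  req#8 t=7s (window 1): ALLOW
  req#9 t=7s (window 1): ALLOW

Allowed counts by window: 4 4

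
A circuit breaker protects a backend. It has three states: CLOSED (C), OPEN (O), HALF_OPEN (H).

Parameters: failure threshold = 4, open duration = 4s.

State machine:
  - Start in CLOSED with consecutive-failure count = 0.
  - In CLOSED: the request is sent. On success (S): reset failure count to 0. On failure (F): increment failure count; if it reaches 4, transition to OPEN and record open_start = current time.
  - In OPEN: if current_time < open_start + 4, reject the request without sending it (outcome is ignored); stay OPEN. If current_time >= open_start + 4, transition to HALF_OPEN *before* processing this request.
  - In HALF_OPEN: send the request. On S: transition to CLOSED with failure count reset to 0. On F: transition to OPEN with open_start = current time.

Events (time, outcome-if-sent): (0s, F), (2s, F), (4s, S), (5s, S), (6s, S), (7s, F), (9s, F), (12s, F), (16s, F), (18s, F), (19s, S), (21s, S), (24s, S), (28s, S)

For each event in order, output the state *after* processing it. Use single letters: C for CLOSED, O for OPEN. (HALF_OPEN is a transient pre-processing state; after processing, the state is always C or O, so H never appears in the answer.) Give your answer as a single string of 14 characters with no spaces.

Answer: CCCCCCCCOOOCCC

Derivation:
State after each event:
  event#1 t=0s outcome=F: state=CLOSED
  event#2 t=2s outcome=F: state=CLOSED
  event#3 t=4s outcome=S: state=CLOSED
  event#4 t=5s outcome=S: state=CLOSED
  event#5 t=6s outcome=S: state=CLOSED
  event#6 t=7s outcome=F: state=CLOSED
  event#7 t=9s outcome=F: state=CLOSED
  event#8 t=12s outcome=F: state=CLOSED
  event#9 t=16s outcome=F: state=OPEN
  event#10 t=18s outcome=F: state=OPEN
  event#11 t=19s outcome=S: state=OPEN
  event#12 t=21s outcome=S: state=CLOSED
  event#13 t=24s outcome=S: state=CLOSED
  event#14 t=28s outcome=S: state=CLOSED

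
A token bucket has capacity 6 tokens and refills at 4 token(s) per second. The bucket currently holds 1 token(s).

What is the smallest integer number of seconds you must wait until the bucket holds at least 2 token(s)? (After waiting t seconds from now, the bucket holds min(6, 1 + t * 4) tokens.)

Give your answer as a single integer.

Need 1 + t * 4 >= 2, so t >= 1/4.
Smallest integer t = ceil(1/4) = 1.

Answer: 1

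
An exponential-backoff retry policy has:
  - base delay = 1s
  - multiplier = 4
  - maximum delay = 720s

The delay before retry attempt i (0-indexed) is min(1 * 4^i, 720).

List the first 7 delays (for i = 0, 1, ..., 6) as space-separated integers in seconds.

Computing each delay:
  i=0: min(1*4^0, 720) = 1
  i=1: min(1*4^1, 720) = 4
  i=2: min(1*4^2, 720) = 16
  i=3: min(1*4^3, 720) = 64
  i=4: min(1*4^4, 720) = 256
  i=5: min(1*4^5, 720) = 720
  i=6: min(1*4^6, 720) = 720

Answer: 1 4 16 64 256 720 720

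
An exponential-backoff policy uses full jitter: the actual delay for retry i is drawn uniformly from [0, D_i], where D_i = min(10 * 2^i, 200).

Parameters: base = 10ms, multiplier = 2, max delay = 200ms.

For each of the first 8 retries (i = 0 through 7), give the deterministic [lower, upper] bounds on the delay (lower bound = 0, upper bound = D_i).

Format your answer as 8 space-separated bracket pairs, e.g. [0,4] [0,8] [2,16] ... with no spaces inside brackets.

Computing bounds per retry:
  i=0: D_i=min(10*2^0,200)=10, bounds=[0,10]
  i=1: D_i=min(10*2^1,200)=20, bounds=[0,20]
  i=2: D_i=min(10*2^2,200)=40, bounds=[0,40]
  i=3: D_i=min(10*2^3,200)=80, bounds=[0,80]
  i=4: D_i=min(10*2^4,200)=160, bounds=[0,160]
  i=5: D_i=min(10*2^5,200)=200, bounds=[0,200]
  i=6: D_i=min(10*2^6,200)=200, bounds=[0,200]
  i=7: D_i=min(10*2^7,200)=200, bounds=[0,200]

Answer: [0,10] [0,20] [0,40] [0,80] [0,160] [0,200] [0,200] [0,200]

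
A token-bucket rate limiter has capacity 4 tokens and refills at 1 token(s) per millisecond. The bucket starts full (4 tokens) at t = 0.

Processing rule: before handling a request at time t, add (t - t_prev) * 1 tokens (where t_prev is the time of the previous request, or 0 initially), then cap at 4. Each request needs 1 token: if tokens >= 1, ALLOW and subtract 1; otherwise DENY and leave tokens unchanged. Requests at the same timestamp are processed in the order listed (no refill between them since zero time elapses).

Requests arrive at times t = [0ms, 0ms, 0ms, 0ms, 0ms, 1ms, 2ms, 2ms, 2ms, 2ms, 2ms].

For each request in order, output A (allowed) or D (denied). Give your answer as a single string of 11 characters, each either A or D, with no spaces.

Simulating step by step:
  req#1 t=0ms: ALLOW
  req#2 t=0ms: ALLOW
  req#3 t=0ms: ALLOW
  req#4 t=0ms: ALLOW
  req#5 t=0ms: DENY
  req#6 t=1ms: ALLOW
  req#7 t=2ms: ALLOW
  req#8 t=2ms: DENY
  req#9 t=2ms: DENY
  req#10 t=2ms: DENY
  req#11 t=2ms: DENY

Answer: AAAADAADDDD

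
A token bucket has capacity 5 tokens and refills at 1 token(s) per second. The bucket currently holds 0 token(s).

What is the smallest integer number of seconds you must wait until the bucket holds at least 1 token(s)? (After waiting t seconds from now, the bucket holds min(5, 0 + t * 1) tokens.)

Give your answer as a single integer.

Answer: 1

Derivation:
Need 0 + t * 1 >= 1, so t >= 1/1.
Smallest integer t = ceil(1/1) = 1.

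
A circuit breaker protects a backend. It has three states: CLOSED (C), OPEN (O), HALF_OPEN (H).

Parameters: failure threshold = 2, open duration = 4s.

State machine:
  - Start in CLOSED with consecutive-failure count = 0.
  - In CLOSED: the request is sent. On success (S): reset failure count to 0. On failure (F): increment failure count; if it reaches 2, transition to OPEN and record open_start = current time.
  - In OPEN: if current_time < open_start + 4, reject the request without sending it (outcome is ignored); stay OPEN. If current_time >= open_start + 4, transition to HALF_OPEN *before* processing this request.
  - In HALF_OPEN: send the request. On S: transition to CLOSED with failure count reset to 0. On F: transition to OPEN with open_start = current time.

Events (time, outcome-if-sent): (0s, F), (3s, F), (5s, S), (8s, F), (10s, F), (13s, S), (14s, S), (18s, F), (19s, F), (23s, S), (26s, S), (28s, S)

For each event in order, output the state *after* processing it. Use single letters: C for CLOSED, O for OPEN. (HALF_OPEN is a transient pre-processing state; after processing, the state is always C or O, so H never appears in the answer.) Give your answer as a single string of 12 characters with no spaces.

State after each event:
  event#1 t=0s outcome=F: state=CLOSED
  event#2 t=3s outcome=F: state=OPEN
  event#3 t=5s outcome=S: state=OPEN
  event#4 t=8s outcome=F: state=OPEN
  event#5 t=10s outcome=F: state=OPEN
  event#6 t=13s outcome=S: state=CLOSED
  event#7 t=14s outcome=S: state=CLOSED
  event#8 t=18s outcome=F: state=CLOSED
  event#9 t=19s outcome=F: state=OPEN
  event#10 t=23s outcome=S: state=CLOSED
  event#11 t=26s outcome=S: state=CLOSED
  event#12 t=28s outcome=S: state=CLOSED

Answer: COOOOCCCOCCC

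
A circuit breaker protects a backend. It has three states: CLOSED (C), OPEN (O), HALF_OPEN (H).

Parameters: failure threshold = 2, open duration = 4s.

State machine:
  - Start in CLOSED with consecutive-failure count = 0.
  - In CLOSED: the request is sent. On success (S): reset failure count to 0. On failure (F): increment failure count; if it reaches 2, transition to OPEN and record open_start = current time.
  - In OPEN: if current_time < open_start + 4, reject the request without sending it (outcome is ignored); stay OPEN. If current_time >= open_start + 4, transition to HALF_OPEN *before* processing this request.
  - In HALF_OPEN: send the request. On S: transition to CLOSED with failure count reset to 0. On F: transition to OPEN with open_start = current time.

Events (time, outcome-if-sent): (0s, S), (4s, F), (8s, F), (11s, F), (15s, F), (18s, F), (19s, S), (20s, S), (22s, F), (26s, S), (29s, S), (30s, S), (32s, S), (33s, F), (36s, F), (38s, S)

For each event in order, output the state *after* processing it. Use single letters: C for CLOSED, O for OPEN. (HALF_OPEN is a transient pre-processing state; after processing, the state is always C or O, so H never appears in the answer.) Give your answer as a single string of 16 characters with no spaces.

Answer: CCOOOOCCCCCCCCOO

Derivation:
State after each event:
  event#1 t=0s outcome=S: state=CLOSED
  event#2 t=4s outcome=F: state=CLOSED
  event#3 t=8s outcome=F: state=OPEN
  event#4 t=11s outcome=F: state=OPEN
  event#5 t=15s outcome=F: state=OPEN
  event#6 t=18s outcome=F: state=OPEN
  event#7 t=19s outcome=S: state=CLOSED
  event#8 t=20s outcome=S: state=CLOSED
  event#9 t=22s outcome=F: state=CLOSED
  event#10 t=26s outcome=S: state=CLOSED
  event#11 t=29s outcome=S: state=CLOSED
  event#12 t=30s outcome=S: state=CLOSED
  event#13 t=32s outcome=S: state=CLOSED
  event#14 t=33s outcome=F: state=CLOSED
  event#15 t=36s outcome=F: state=OPEN
  event#16 t=38s outcome=S: state=OPEN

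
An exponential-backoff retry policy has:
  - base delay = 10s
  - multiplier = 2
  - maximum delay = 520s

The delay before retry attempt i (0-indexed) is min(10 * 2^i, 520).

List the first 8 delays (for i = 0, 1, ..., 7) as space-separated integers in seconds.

Computing each delay:
  i=0: min(10*2^0, 520) = 10
  i=1: min(10*2^1, 520) = 20
  i=2: min(10*2^2, 520) = 40
  i=3: min(10*2^3, 520) = 80
  i=4: min(10*2^4, 520) = 160
  i=5: min(10*2^5, 520) = 320
  i=6: min(10*2^6, 520) = 520
  i=7: min(10*2^7, 520) = 520

Answer: 10 20 40 80 160 320 520 520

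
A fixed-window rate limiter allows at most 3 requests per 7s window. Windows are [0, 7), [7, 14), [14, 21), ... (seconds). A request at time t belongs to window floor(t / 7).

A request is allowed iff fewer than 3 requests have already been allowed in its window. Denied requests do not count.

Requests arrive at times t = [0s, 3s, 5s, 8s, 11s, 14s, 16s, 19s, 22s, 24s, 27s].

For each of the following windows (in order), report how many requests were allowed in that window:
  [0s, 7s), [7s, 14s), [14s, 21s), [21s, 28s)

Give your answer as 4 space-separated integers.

Answer: 3 2 3 3

Derivation:
Processing requests:
  req#1 t=0s (window 0): ALLOW
  req#2 t=3s (window 0): ALLOW
  req#3 t=5s (window 0): ALLOW
  req#4 t=8s (window 1): ALLOW
  req#5 t=11s (window 1): ALLOW
  req#6 t=14s (window 2): ALLOW
  req#7 t=16s (window 2): ALLOW
  req#8 t=19s (window 2): ALLOW
  req#9 t=22s (window 3): ALLOW
  req#10 t=24s (window 3): ALLOW
  req#11 t=27s (window 3): ALLOW

Allowed counts by window: 3 2 3 3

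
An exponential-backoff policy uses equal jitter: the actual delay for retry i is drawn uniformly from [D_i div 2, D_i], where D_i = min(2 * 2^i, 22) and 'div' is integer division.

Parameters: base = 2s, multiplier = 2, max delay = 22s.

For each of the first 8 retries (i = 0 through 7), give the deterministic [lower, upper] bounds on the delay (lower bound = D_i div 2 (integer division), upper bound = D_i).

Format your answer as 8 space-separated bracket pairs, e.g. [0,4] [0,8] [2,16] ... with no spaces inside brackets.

Answer: [1,2] [2,4] [4,8] [8,16] [11,22] [11,22] [11,22] [11,22]

Derivation:
Computing bounds per retry:
  i=0: D_i=min(2*2^0,22)=2, bounds=[1,2]
  i=1: D_i=min(2*2^1,22)=4, bounds=[2,4]
  i=2: D_i=min(2*2^2,22)=8, bounds=[4,8]
  i=3: D_i=min(2*2^3,22)=16, bounds=[8,16]
  i=4: D_i=min(2*2^4,22)=22, bounds=[11,22]
  i=5: D_i=min(2*2^5,22)=22, bounds=[11,22]
  i=6: D_i=min(2*2^6,22)=22, bounds=[11,22]
  i=7: D_i=min(2*2^7,22)=22, bounds=[11,22]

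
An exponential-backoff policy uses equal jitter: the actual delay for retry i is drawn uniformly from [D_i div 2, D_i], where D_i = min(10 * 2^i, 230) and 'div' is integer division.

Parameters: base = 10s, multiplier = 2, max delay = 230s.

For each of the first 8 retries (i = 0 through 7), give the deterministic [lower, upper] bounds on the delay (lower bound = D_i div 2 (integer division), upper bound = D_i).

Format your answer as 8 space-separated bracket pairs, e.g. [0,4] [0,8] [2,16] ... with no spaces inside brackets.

Answer: [5,10] [10,20] [20,40] [40,80] [80,160] [115,230] [115,230] [115,230]

Derivation:
Computing bounds per retry:
  i=0: D_i=min(10*2^0,230)=10, bounds=[5,10]
  i=1: D_i=min(10*2^1,230)=20, bounds=[10,20]
  i=2: D_i=min(10*2^2,230)=40, bounds=[20,40]
  i=3: D_i=min(10*2^3,230)=80, bounds=[40,80]
  i=4: D_i=min(10*2^4,230)=160, bounds=[80,160]
  i=5: D_i=min(10*2^5,230)=230, bounds=[115,230]
  i=6: D_i=min(10*2^6,230)=230, bounds=[115,230]
  i=7: D_i=min(10*2^7,230)=230, bounds=[115,230]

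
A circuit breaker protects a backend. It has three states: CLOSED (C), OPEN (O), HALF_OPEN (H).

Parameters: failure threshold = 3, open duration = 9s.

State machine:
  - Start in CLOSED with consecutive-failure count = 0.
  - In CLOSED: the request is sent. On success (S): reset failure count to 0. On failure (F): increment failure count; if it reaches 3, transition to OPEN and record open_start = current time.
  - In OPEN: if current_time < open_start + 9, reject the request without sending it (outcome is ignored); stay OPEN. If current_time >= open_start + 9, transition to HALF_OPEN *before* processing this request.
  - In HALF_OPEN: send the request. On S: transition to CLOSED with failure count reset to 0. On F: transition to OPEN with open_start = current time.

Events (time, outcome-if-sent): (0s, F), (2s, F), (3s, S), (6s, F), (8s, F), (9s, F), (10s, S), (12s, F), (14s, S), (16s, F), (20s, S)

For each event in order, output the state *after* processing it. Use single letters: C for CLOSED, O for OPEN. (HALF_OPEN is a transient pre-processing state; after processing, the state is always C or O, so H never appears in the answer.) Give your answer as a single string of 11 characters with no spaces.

Answer: CCCCCOOOOOC

Derivation:
State after each event:
  event#1 t=0s outcome=F: state=CLOSED
  event#2 t=2s outcome=F: state=CLOSED
  event#3 t=3s outcome=S: state=CLOSED
  event#4 t=6s outcome=F: state=CLOSED
  event#5 t=8s outcome=F: state=CLOSED
  event#6 t=9s outcome=F: state=OPEN
  event#7 t=10s outcome=S: state=OPEN
  event#8 t=12s outcome=F: state=OPEN
  event#9 t=14s outcome=S: state=OPEN
  event#10 t=16s outcome=F: state=OPEN
  event#11 t=20s outcome=S: state=CLOSED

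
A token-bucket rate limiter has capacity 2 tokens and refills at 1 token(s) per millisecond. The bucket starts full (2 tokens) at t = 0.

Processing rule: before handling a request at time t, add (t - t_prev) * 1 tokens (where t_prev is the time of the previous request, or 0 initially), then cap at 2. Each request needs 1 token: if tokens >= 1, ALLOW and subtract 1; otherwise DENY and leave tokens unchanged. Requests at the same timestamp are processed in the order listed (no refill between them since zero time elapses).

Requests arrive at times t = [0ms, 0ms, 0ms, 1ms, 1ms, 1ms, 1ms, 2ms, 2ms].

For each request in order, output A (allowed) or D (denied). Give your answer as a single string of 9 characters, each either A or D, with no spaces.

Answer: AADADDDAD

Derivation:
Simulating step by step:
  req#1 t=0ms: ALLOW
  req#2 t=0ms: ALLOW
  req#3 t=0ms: DENY
  req#4 t=1ms: ALLOW
  req#5 t=1ms: DENY
  req#6 t=1ms: DENY
  req#7 t=1ms: DENY
  req#8 t=2ms: ALLOW
  req#9 t=2ms: DENY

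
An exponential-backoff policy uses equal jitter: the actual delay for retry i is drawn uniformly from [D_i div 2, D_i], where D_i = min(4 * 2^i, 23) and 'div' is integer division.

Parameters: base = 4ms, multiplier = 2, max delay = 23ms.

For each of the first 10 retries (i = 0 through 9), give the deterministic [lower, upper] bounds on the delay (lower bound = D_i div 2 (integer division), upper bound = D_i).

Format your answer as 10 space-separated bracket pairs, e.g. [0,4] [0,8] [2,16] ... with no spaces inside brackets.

Answer: [2,4] [4,8] [8,16] [11,23] [11,23] [11,23] [11,23] [11,23] [11,23] [11,23]

Derivation:
Computing bounds per retry:
  i=0: D_i=min(4*2^0,23)=4, bounds=[2,4]
  i=1: D_i=min(4*2^1,23)=8, bounds=[4,8]
  i=2: D_i=min(4*2^2,23)=16, bounds=[8,16]
  i=3: D_i=min(4*2^3,23)=23, bounds=[11,23]
  i=4: D_i=min(4*2^4,23)=23, bounds=[11,23]
  i=5: D_i=min(4*2^5,23)=23, bounds=[11,23]
  i=6: D_i=min(4*2^6,23)=23, bounds=[11,23]
  i=7: D_i=min(4*2^7,23)=23, bounds=[11,23]
  i=8: D_i=min(4*2^8,23)=23, bounds=[11,23]
  i=9: D_i=min(4*2^9,23)=23, bounds=[11,23]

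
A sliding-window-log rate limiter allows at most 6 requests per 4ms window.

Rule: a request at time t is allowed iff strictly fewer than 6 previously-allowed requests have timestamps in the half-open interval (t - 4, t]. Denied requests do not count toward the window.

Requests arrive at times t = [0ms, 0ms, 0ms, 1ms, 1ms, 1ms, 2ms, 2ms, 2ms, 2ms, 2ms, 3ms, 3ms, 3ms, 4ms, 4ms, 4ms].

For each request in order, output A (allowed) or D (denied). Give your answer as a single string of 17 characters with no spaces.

Tracking allowed requests in the window:
  req#1 t=0ms: ALLOW
  req#2 t=0ms: ALLOW
  req#3 t=0ms: ALLOW
  req#4 t=1ms: ALLOW
  req#5 t=1ms: ALLOW
  req#6 t=1ms: ALLOW
  req#7 t=2ms: DENY
  req#8 t=2ms: DENY
  req#9 t=2ms: DENY
  req#10 t=2ms: DENY
  req#11 t=2ms: DENY
  req#12 t=3ms: DENY
  req#13 t=3ms: DENY
  req#14 t=3ms: DENY
  req#15 t=4ms: ALLOW
  req#16 t=4ms: ALLOW
  req#17 t=4ms: ALLOW

Answer: AAAAAADDDDDDDDAAA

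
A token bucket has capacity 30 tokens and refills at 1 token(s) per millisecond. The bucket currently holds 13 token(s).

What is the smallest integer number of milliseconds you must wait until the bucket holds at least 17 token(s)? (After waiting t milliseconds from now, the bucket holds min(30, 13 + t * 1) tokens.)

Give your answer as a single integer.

Need 13 + t * 1 >= 17, so t >= 4/1.
Smallest integer t = ceil(4/1) = 4.

Answer: 4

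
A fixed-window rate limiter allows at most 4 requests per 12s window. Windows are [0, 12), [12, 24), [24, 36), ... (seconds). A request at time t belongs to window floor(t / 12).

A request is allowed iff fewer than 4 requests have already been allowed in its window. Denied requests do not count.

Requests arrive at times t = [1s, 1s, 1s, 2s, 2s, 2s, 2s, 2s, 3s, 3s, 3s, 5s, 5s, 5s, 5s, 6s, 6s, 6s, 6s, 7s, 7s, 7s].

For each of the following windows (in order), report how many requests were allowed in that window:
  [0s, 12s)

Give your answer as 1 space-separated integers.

Processing requests:
  req#1 t=1s (window 0): ALLOW
  req#2 t=1s (window 0): ALLOW
  req#3 t=1s (window 0): ALLOW
  req#4 t=2s (window 0): ALLOW
  req#5 t=2s (window 0): DENY
  req#6 t=2s (window 0): DENY
  req#7 t=2s (window 0): DENY
  req#8 t=2s (window 0): DENY
  req#9 t=3s (window 0): DENY
  req#10 t=3s (window 0): DENY
  req#11 t=3s (window 0): DENY
  req#12 t=5s (window 0): DENY
  req#13 t=5s (window 0): DENY
  req#14 t=5s (window 0): DENY
  req#15 t=5s (window 0): DENY
  req#16 t=6s (window 0): DENY
  req#17 t=6s (window 0): DENY
  req#18 t=6s (window 0): DENY
  req#19 t=6s (window 0): DENY
  req#20 t=7s (window 0): DENY
  req#21 t=7s (window 0): DENY
  req#22 t=7s (window 0): DENY

Allowed counts by window: 4

Answer: 4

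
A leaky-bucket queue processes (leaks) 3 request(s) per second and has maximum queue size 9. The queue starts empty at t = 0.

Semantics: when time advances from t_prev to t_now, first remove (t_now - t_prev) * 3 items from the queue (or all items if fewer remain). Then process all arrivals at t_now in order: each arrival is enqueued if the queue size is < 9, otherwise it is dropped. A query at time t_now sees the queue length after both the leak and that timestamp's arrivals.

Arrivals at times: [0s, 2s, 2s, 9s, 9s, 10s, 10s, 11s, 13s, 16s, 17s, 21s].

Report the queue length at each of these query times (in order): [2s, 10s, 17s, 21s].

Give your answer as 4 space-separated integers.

Answer: 2 2 1 1

Derivation:
Queue lengths at query times:
  query t=2s: backlog = 2
  query t=10s: backlog = 2
  query t=17s: backlog = 1
  query t=21s: backlog = 1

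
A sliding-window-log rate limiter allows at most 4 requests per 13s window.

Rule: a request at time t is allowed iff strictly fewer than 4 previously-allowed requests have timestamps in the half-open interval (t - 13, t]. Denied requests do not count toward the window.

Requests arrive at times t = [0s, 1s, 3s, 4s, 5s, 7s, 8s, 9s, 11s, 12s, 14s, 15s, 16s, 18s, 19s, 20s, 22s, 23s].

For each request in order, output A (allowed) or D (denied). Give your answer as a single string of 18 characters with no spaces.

Answer: AAAADDDDDDAAAADDDD

Derivation:
Tracking allowed requests in the window:
  req#1 t=0s: ALLOW
  req#2 t=1s: ALLOW
  req#3 t=3s: ALLOW
  req#4 t=4s: ALLOW
  req#5 t=5s: DENY
  req#6 t=7s: DENY
  req#7 t=8s: DENY
  req#8 t=9s: DENY
  req#9 t=11s: DENY
  req#10 t=12s: DENY
  req#11 t=14s: ALLOW
  req#12 t=15s: ALLOW
  req#13 t=16s: ALLOW
  req#14 t=18s: ALLOW
  req#15 t=19s: DENY
  req#16 t=20s: DENY
  req#17 t=22s: DENY
  req#18 t=23s: DENY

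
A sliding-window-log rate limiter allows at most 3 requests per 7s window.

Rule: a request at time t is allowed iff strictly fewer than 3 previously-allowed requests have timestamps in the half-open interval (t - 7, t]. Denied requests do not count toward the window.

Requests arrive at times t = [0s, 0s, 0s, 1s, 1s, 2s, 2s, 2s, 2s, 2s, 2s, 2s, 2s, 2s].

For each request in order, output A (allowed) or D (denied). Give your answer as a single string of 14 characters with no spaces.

Answer: AAADDDDDDDDDDD

Derivation:
Tracking allowed requests in the window:
  req#1 t=0s: ALLOW
  req#2 t=0s: ALLOW
  req#3 t=0s: ALLOW
  req#4 t=1s: DENY
  req#5 t=1s: DENY
  req#6 t=2s: DENY
  req#7 t=2s: DENY
  req#8 t=2s: DENY
  req#9 t=2s: DENY
  req#10 t=2s: DENY
  req#11 t=2s: DENY
  req#12 t=2s: DENY
  req#13 t=2s: DENY
  req#14 t=2s: DENY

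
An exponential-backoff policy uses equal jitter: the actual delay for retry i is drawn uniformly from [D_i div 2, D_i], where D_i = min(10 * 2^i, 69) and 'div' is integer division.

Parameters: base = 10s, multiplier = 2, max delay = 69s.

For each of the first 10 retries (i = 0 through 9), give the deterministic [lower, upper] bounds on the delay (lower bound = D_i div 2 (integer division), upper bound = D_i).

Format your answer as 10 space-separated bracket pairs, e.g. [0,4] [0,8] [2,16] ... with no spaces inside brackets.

Computing bounds per retry:
  i=0: D_i=min(10*2^0,69)=10, bounds=[5,10]
  i=1: D_i=min(10*2^1,69)=20, bounds=[10,20]
  i=2: D_i=min(10*2^2,69)=40, bounds=[20,40]
  i=3: D_i=min(10*2^3,69)=69, bounds=[34,69]
  i=4: D_i=min(10*2^4,69)=69, bounds=[34,69]
  i=5: D_i=min(10*2^5,69)=69, bounds=[34,69]
  i=6: D_i=min(10*2^6,69)=69, bounds=[34,69]
  i=7: D_i=min(10*2^7,69)=69, bounds=[34,69]
  i=8: D_i=min(10*2^8,69)=69, bounds=[34,69]
  i=9: D_i=min(10*2^9,69)=69, bounds=[34,69]

Answer: [5,10] [10,20] [20,40] [34,69] [34,69] [34,69] [34,69] [34,69] [34,69] [34,69]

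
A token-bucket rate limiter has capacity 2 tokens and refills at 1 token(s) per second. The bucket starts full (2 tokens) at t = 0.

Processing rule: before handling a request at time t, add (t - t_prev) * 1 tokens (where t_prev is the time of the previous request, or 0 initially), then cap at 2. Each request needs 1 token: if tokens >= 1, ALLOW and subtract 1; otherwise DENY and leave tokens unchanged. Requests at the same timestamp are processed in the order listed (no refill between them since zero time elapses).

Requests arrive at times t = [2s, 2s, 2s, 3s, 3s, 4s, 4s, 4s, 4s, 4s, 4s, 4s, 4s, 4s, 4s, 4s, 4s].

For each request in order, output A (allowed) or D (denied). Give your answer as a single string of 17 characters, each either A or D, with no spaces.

Simulating step by step:
  req#1 t=2s: ALLOW
  req#2 t=2s: ALLOW
  req#3 t=2s: DENY
  req#4 t=3s: ALLOW
  req#5 t=3s: DENY
  req#6 t=4s: ALLOW
  req#7 t=4s: DENY
  req#8 t=4s: DENY
  req#9 t=4s: DENY
  req#10 t=4s: DENY
  req#11 t=4s: DENY
  req#12 t=4s: DENY
  req#13 t=4s: DENY
  req#14 t=4s: DENY
  req#15 t=4s: DENY
  req#16 t=4s: DENY
  req#17 t=4s: DENY

Answer: AADADADDDDDDDDDDD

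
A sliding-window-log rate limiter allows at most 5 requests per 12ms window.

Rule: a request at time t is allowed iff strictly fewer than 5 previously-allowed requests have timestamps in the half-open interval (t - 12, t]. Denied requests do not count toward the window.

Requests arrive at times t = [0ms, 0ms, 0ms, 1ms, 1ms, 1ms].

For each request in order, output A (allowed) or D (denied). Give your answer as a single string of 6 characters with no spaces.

Answer: AAAAAD

Derivation:
Tracking allowed requests in the window:
  req#1 t=0ms: ALLOW
  req#2 t=0ms: ALLOW
  req#3 t=0ms: ALLOW
  req#4 t=1ms: ALLOW
  req#5 t=1ms: ALLOW
  req#6 t=1ms: DENY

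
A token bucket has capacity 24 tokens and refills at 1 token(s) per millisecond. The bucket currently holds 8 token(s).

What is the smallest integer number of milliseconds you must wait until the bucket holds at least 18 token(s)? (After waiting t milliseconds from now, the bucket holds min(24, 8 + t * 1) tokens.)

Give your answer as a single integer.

Need 8 + t * 1 >= 18, so t >= 10/1.
Smallest integer t = ceil(10/1) = 10.

Answer: 10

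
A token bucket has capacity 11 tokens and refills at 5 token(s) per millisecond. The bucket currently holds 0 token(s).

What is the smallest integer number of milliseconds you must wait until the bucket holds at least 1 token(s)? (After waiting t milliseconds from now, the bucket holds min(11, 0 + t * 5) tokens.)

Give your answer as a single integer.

Answer: 1

Derivation:
Need 0 + t * 5 >= 1, so t >= 1/5.
Smallest integer t = ceil(1/5) = 1.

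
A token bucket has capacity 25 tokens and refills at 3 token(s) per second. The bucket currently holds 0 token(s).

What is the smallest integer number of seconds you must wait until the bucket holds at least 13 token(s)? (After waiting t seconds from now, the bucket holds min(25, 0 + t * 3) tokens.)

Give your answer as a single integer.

Need 0 + t * 3 >= 13, so t >= 13/3.
Smallest integer t = ceil(13/3) = 5.

Answer: 5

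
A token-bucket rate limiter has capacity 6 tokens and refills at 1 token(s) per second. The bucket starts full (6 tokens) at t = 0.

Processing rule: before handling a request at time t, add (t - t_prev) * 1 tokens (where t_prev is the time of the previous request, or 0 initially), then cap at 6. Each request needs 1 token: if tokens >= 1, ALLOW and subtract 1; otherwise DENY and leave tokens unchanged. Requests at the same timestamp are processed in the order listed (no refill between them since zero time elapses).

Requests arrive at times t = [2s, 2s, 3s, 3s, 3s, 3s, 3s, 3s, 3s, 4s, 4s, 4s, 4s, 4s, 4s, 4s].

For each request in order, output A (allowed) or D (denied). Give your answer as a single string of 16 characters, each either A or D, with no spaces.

Simulating step by step:
  req#1 t=2s: ALLOW
  req#2 t=2s: ALLOW
  req#3 t=3s: ALLOW
  req#4 t=3s: ALLOW
  req#5 t=3s: ALLOW
  req#6 t=3s: ALLOW
  req#7 t=3s: ALLOW
  req#8 t=3s: DENY
  req#9 t=3s: DENY
  req#10 t=4s: ALLOW
  req#11 t=4s: DENY
  req#12 t=4s: DENY
  req#13 t=4s: DENY
  req#14 t=4s: DENY
  req#15 t=4s: DENY
  req#16 t=4s: DENY

Answer: AAAAAAADDADDDDDD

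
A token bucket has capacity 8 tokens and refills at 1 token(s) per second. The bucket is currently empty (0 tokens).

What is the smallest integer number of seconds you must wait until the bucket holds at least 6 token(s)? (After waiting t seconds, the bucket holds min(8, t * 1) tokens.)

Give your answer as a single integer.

Answer: 6

Derivation:
Need t * 1 >= 6, so t >= 6/1.
Smallest integer t = ceil(6/1) = 6.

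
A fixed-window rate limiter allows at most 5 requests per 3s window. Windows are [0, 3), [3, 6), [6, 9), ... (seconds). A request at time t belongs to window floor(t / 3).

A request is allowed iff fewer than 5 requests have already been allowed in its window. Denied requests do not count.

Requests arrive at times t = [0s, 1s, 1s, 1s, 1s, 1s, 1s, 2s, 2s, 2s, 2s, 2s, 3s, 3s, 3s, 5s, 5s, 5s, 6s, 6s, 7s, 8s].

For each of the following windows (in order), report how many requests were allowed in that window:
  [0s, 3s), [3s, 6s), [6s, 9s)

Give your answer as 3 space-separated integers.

Answer: 5 5 4

Derivation:
Processing requests:
  req#1 t=0s (window 0): ALLOW
  req#2 t=1s (window 0): ALLOW
  req#3 t=1s (window 0): ALLOW
  req#4 t=1s (window 0): ALLOW
  req#5 t=1s (window 0): ALLOW
  req#6 t=1s (window 0): DENY
  req#7 t=1s (window 0): DENY
  req#8 t=2s (window 0): DENY
  req#9 t=2s (window 0): DENY
  req#10 t=2s (window 0): DENY
  req#11 t=2s (window 0): DENY
  req#12 t=2s (window 0): DENY
  req#13 t=3s (window 1): ALLOW
  req#14 t=3s (window 1): ALLOW
  req#15 t=3s (window 1): ALLOW
  req#16 t=5s (window 1): ALLOW
  req#17 t=5s (window 1): ALLOW
  req#18 t=5s (window 1): DENY
  req#19 t=6s (window 2): ALLOW
  req#20 t=6s (window 2): ALLOW
  req#21 t=7s (window 2): ALLOW
  req#22 t=8s (window 2): ALLOW

Allowed counts by window: 5 5 4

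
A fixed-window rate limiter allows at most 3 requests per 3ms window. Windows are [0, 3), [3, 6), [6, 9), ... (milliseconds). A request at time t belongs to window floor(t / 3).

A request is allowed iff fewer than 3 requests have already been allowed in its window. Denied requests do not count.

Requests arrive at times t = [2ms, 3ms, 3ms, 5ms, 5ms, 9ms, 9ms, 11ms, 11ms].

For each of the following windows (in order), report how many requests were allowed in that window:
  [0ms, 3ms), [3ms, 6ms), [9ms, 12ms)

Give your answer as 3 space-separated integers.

Answer: 1 3 3

Derivation:
Processing requests:
  req#1 t=2ms (window 0): ALLOW
  req#2 t=3ms (window 1): ALLOW
  req#3 t=3ms (window 1): ALLOW
  req#4 t=5ms (window 1): ALLOW
  req#5 t=5ms (window 1): DENY
  req#6 t=9ms (window 3): ALLOW
  req#7 t=9ms (window 3): ALLOW
  req#8 t=11ms (window 3): ALLOW
  req#9 t=11ms (window 3): DENY

Allowed counts by window: 1 3 3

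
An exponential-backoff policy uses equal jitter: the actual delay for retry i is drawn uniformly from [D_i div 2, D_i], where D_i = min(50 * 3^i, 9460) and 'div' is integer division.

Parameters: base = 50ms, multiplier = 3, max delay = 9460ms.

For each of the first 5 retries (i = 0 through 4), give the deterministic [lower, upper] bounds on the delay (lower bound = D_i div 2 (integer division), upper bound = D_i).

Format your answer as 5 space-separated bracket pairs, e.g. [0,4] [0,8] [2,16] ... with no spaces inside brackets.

Computing bounds per retry:
  i=0: D_i=min(50*3^0,9460)=50, bounds=[25,50]
  i=1: D_i=min(50*3^1,9460)=150, bounds=[75,150]
  i=2: D_i=min(50*3^2,9460)=450, bounds=[225,450]
  i=3: D_i=min(50*3^3,9460)=1350, bounds=[675,1350]
  i=4: D_i=min(50*3^4,9460)=4050, bounds=[2025,4050]

Answer: [25,50] [75,150] [225,450] [675,1350] [2025,4050]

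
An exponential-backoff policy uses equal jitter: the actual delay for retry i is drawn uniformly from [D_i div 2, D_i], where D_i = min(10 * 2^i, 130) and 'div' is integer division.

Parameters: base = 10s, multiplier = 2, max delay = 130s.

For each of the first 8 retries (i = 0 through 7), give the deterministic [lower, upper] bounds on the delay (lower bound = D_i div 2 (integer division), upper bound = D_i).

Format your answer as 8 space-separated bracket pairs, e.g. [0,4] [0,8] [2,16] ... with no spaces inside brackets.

Answer: [5,10] [10,20] [20,40] [40,80] [65,130] [65,130] [65,130] [65,130]

Derivation:
Computing bounds per retry:
  i=0: D_i=min(10*2^0,130)=10, bounds=[5,10]
  i=1: D_i=min(10*2^1,130)=20, bounds=[10,20]
  i=2: D_i=min(10*2^2,130)=40, bounds=[20,40]
  i=3: D_i=min(10*2^3,130)=80, bounds=[40,80]
  i=4: D_i=min(10*2^4,130)=130, bounds=[65,130]
  i=5: D_i=min(10*2^5,130)=130, bounds=[65,130]
  i=6: D_i=min(10*2^6,130)=130, bounds=[65,130]
  i=7: D_i=min(10*2^7,130)=130, bounds=[65,130]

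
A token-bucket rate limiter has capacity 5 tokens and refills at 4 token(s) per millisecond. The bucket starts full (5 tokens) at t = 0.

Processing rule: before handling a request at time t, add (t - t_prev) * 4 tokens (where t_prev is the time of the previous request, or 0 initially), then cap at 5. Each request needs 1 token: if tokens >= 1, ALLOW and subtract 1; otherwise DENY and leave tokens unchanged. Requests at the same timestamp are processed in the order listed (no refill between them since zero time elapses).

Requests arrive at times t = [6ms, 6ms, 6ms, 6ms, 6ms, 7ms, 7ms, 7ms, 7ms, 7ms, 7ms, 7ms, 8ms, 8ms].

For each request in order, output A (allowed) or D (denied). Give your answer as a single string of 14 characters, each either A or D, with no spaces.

Simulating step by step:
  req#1 t=6ms: ALLOW
  req#2 t=6ms: ALLOW
  req#3 t=6ms: ALLOW
  req#4 t=6ms: ALLOW
  req#5 t=6ms: ALLOW
  req#6 t=7ms: ALLOW
  req#7 t=7ms: ALLOW
  req#8 t=7ms: ALLOW
  req#9 t=7ms: ALLOW
  req#10 t=7ms: DENY
  req#11 t=7ms: DENY
  req#12 t=7ms: DENY
  req#13 t=8ms: ALLOW
  req#14 t=8ms: ALLOW

Answer: AAAAAAAAADDDAA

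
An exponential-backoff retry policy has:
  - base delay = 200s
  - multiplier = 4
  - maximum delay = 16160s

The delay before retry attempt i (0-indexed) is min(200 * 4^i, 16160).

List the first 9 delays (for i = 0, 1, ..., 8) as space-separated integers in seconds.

Answer: 200 800 3200 12800 16160 16160 16160 16160 16160

Derivation:
Computing each delay:
  i=0: min(200*4^0, 16160) = 200
  i=1: min(200*4^1, 16160) = 800
  i=2: min(200*4^2, 16160) = 3200
  i=3: min(200*4^3, 16160) = 12800
  i=4: min(200*4^4, 16160) = 16160
  i=5: min(200*4^5, 16160) = 16160
  i=6: min(200*4^6, 16160) = 16160
  i=7: min(200*4^7, 16160) = 16160
  i=8: min(200*4^8, 16160) = 16160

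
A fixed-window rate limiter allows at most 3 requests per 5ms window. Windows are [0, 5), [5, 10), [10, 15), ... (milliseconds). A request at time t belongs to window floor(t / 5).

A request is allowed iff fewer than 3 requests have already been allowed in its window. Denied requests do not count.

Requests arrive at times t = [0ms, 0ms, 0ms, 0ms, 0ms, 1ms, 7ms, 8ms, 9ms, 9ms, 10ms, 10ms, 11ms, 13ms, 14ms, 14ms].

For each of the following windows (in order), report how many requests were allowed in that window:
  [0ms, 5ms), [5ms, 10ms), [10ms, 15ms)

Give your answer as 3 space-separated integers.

Answer: 3 3 3

Derivation:
Processing requests:
  req#1 t=0ms (window 0): ALLOW
  req#2 t=0ms (window 0): ALLOW
  req#3 t=0ms (window 0): ALLOW
  req#4 t=0ms (window 0): DENY
  req#5 t=0ms (window 0): DENY
  req#6 t=1ms (window 0): DENY
  req#7 t=7ms (window 1): ALLOW
  req#8 t=8ms (window 1): ALLOW
  req#9 t=9ms (window 1): ALLOW
  req#10 t=9ms (window 1): DENY
  req#11 t=10ms (window 2): ALLOW
  req#12 t=10ms (window 2): ALLOW
  req#13 t=11ms (window 2): ALLOW
  req#14 t=13ms (window 2): DENY
  req#15 t=14ms (window 2): DENY
  req#16 t=14ms (window 2): DENY

Allowed counts by window: 3 3 3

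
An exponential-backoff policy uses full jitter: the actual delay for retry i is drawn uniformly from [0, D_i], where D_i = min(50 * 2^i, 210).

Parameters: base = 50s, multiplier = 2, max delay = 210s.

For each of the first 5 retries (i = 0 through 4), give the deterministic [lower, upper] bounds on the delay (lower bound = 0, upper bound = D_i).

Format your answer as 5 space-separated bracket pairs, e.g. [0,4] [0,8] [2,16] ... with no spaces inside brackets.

Computing bounds per retry:
  i=0: D_i=min(50*2^0,210)=50, bounds=[0,50]
  i=1: D_i=min(50*2^1,210)=100, bounds=[0,100]
  i=2: D_i=min(50*2^2,210)=200, bounds=[0,200]
  i=3: D_i=min(50*2^3,210)=210, bounds=[0,210]
  i=4: D_i=min(50*2^4,210)=210, bounds=[0,210]

Answer: [0,50] [0,100] [0,200] [0,210] [0,210]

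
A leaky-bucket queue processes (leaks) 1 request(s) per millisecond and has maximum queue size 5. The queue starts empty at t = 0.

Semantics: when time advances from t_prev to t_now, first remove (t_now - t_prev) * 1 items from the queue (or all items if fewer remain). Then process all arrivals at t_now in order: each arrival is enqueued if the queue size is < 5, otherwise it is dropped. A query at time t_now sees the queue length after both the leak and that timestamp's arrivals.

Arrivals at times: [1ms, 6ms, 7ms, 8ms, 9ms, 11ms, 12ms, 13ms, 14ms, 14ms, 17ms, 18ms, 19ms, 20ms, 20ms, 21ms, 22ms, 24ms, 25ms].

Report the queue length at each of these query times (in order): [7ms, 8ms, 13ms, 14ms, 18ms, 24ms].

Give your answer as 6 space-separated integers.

Answer: 1 1 1 2 1 1

Derivation:
Queue lengths at query times:
  query t=7ms: backlog = 1
  query t=8ms: backlog = 1
  query t=13ms: backlog = 1
  query t=14ms: backlog = 2
  query t=18ms: backlog = 1
  query t=24ms: backlog = 1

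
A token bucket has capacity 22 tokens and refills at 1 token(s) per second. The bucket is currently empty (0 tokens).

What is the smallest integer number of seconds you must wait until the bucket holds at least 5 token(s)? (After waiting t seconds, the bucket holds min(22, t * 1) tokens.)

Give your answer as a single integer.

Answer: 5

Derivation:
Need t * 1 >= 5, so t >= 5/1.
Smallest integer t = ceil(5/1) = 5.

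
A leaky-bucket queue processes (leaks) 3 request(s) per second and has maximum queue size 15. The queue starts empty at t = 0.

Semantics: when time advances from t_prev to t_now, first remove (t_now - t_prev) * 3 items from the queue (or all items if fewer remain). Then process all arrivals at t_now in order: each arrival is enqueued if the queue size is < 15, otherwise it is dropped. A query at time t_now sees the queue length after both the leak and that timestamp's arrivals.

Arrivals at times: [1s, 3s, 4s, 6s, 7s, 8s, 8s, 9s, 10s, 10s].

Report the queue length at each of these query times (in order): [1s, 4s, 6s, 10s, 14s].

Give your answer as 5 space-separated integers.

Queue lengths at query times:
  query t=1s: backlog = 1
  query t=4s: backlog = 1
  query t=6s: backlog = 1
  query t=10s: backlog = 2
  query t=14s: backlog = 0

Answer: 1 1 1 2 0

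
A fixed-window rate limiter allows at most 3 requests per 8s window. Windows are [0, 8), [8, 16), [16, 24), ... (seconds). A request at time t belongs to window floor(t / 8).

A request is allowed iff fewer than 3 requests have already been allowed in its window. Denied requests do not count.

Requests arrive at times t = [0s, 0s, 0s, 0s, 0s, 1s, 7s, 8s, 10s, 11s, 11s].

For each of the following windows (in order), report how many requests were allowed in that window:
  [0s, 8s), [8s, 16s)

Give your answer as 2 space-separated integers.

Answer: 3 3

Derivation:
Processing requests:
  req#1 t=0s (window 0): ALLOW
  req#2 t=0s (window 0): ALLOW
  req#3 t=0s (window 0): ALLOW
  req#4 t=0s (window 0): DENY
  req#5 t=0s (window 0): DENY
  req#6 t=1s (window 0): DENY
  req#7 t=7s (window 0): DENY
  req#8 t=8s (window 1): ALLOW
  req#9 t=10s (window 1): ALLOW
  req#10 t=11s (window 1): ALLOW
  req#11 t=11s (window 1): DENY

Allowed counts by window: 3 3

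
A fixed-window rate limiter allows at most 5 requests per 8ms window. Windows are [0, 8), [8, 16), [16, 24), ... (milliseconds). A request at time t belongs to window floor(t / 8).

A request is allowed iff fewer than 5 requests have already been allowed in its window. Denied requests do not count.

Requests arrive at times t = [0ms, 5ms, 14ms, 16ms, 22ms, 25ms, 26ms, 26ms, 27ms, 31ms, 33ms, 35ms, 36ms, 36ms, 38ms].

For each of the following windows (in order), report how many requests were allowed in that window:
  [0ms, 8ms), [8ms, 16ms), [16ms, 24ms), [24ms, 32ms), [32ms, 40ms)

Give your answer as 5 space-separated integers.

Processing requests:
  req#1 t=0ms (window 0): ALLOW
  req#2 t=5ms (window 0): ALLOW
  req#3 t=14ms (window 1): ALLOW
  req#4 t=16ms (window 2): ALLOW
  req#5 t=22ms (window 2): ALLOW
  req#6 t=25ms (window 3): ALLOW
  req#7 t=26ms (window 3): ALLOW
  req#8 t=26ms (window 3): ALLOW
  req#9 t=27ms (window 3): ALLOW
  req#10 t=31ms (window 3): ALLOW
  req#11 t=33ms (window 4): ALLOW
  req#12 t=35ms (window 4): ALLOW
  req#13 t=36ms (window 4): ALLOW
  req#14 t=36ms (window 4): ALLOW
  req#15 t=38ms (window 4): ALLOW

Allowed counts by window: 2 1 2 5 5

Answer: 2 1 2 5 5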